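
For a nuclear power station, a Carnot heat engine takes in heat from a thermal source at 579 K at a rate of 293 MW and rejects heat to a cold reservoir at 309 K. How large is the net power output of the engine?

Ẇ ≈ 137 MW

Since the cycle is reversible, η = 1 − T_C/T_H = 1 − 309.00/579.00 = 0.4663.
W = η·Q_H = 0.4663 × 293 = 137 MW.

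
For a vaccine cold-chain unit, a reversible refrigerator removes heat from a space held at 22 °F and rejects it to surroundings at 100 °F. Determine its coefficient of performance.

T_H = 100 °F → (100 − 32) × 5/9 = 37.78 °C = 310.93 K.
T_C = 22 °F → (22 − 32) × 5/9 = -5.56 °C = 267.59 K.
COP_R = T_C/(T_H − T_C) = 267.59/(310.93 − 267.59) = 6.18.

COP_R ≈ 6.18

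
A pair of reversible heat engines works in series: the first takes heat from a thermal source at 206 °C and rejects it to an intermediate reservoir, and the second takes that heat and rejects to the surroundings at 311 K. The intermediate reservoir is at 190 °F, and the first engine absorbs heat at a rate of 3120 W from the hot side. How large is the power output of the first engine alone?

Ẇ₁ ≈ 770 W

T_H = 206 °C → 206 + 273.15 = 479.15 K.
T_m = 190 °F → (190 − 32) × 5/9 = 87.78 °C = 360.93 K.
First-stage efficiency η₁ = 1 − T_m/T_H = 1 − 360.93/479.15 = 0.2467.
W₁ = η₁·Q_H = 0.2467 × 3120 = 770 W.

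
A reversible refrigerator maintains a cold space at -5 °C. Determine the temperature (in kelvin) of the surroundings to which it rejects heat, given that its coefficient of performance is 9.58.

T_C = -5 °C → -5 + 273.15 = 268.15 K.
COP_R = T_C/(T_H − T_C) ⇒ T_H = T_C·(1 + 1/COP_R) = 268.15 × (1 + 1/9.58) = 296 K.

T_H ≈ 296 K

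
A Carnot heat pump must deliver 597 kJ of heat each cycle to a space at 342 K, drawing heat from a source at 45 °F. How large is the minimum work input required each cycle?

T_C = 45 °F → (45 − 32) × 5/9 = 7.22 °C = 280.37 K.
COP_HP = T_H/(T_H − T_C) = 342.00/61.63 = 5.5494.
W = Q_H/COP_HP = 597/5.5494 = 108 kJ.

W_in ≈ 108 kJ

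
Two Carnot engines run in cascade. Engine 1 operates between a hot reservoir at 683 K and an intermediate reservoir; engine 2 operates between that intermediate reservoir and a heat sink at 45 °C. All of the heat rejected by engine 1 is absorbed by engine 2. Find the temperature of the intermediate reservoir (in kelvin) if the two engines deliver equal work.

T_m ≈ 501 K

T_C = 45 °C → 45 + 273.15 = 318.15 K.
For reversible stages Q_m = Q_H·(T_m/T_H). Setting W₁ = Q_H(1 − T_m/T_H) equal to W₂ = Q_m(1 − T_C/T_m) = Q_H·(T_m − T_C)/T_H gives T_H − T_m = T_m − T_C, so T_m = (T_H + T_C)/2 = (683.00 + 318.15)/2 = 501 K.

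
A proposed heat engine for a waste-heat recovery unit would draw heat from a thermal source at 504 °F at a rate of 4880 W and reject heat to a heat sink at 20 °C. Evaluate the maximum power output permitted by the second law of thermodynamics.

Ẇ_max ≈ 2210 W

T_H = 504 °F → (504 − 32) × 5/9 = 262.22 °C = 535.37 K.
T_C = 20 °C → 20 + 273.15 = 293.15 K.
The second-law ceiling is the Carnot efficiency, η_max = 1 − T_C/T_H = 1 − 293.15/535.37 = 0.4524.
W_max = η_max · Q_H = 0.4524 × 4880 = 2210 W.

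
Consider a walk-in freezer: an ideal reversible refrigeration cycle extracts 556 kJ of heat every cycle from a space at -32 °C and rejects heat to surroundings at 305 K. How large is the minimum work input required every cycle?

T_C = -32 °C → -32 + 273.15 = 241.15 K.
Carnot COP: COP_R = T_C/(T_H − T_C) = 241.15/63.85 = 3.7768.
W = Q_C/COP_R = 556/3.7768 = 147 kJ.

W_in ≈ 147 kJ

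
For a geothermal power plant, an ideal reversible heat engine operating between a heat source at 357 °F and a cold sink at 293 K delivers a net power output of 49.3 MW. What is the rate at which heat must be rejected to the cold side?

T_H = 357 °F → (357 − 32) × 5/9 = 180.56 °C = 453.71 K.
Since the cycle is reversible, η = 1 − T_C/T_H = 1 − 293.00/453.71 = 0.3542.
Since Q_C/Q_H = T_C/T_H and Q_H = W/η, Q_C = W·T_C/(T_H − T_C) = 49.3 × 293.00/160.71 = 89.9 MW.

Q̇_C ≈ 89.9 MW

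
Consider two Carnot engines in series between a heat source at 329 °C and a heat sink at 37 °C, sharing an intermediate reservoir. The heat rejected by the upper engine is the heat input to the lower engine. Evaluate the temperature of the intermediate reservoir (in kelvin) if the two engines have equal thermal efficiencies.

T_m ≈ 432 K

T_H = 329 °C → 329 + 273.15 = 602.15 K.
T_C = 37 °C → 37 + 273.15 = 310.15 K.
Equal efficiencies require 1 − T_m/T_H = 1 − T_C/T_m, i.e. T_m/T_H = T_C/T_m, so T_m = √(T_H·T_C) = √(602.15 × 310.15) = 432 K.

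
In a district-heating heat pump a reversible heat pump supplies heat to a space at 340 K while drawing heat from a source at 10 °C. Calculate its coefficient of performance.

COP_HP ≈ 5.98

T_C = 10 °C → 10 + 273.15 = 283.15 K.
For a reversible heat pump, COP_HP = T_H/(T_H − T_C) = 340.00/(340.00 − 283.15) = 5.98.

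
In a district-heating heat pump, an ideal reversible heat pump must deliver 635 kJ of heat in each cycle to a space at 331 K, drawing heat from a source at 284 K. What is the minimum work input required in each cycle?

W_in ≈ 90.17 kJ

For a reversible heat pump, COP_HP = T_H/(T_H − T_C) = 331.00/47.00 = 7.0426.
W = Q_H/COP_HP = 635/7.0426 = 90.17 kJ.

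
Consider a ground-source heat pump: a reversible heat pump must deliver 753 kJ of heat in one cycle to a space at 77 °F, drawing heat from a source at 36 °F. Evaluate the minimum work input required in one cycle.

W_in ≈ 57.53 kJ

T_H = 77 °F → (77 − 32) × 5/9 = 25.00 °C = 298.15 K.
T_C = 36 °F → (36 − 32) × 5/9 = 2.22 °C = 275.37 K.
The Carnot heat-pump COP is COP_HP = T_H/(T_H − T_C) = 298.15/22.78 = 13.0895.
W = Q_H/COP_HP = 753/13.0895 = 57.53 kJ.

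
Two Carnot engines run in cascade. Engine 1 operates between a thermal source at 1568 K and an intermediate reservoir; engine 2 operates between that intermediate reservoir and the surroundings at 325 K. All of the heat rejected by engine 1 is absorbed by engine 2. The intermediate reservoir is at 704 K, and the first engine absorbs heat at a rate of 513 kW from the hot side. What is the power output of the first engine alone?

First-stage efficiency η₁ = 1 − T_m/T_H = 1 − 704.00/1568.00 = 0.5510.
W₁ = η₁·Q_H = 0.5510 × 513 = 283 kW.

Ẇ₁ ≈ 283 kW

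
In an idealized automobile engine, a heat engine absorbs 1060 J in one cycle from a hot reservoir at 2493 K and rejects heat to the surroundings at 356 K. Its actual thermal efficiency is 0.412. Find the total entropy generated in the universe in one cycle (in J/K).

W = η·Q_H = 0.412 × 1060 = 436.7 J, so Q_C = Q_H − W = 623.3 J.
The hot reservoir loses entropy Q_H/T_H = 1060/2493.00 = 0.4252 J/K; the cold reservoir gains Q_C/T_C = 623.3/356.00 = 1.751 J/K.
ΔS_univ = −Q_H/T_H + Q_C/T_C = 1.326 J/K (> 0, since η = 0.412 < η_Carnot = 0.857).

ΔS_univ ≈ 1.326 J/K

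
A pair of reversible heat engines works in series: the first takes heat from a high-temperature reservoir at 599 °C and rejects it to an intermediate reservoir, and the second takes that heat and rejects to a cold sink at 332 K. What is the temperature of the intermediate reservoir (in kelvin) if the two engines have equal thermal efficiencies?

T_m ≈ 538.1 K

T_H = 599 °C → 599 + 273.15 = 872.15 K.
Equal efficiencies require 1 − T_m/T_H = 1 − T_C/T_m, i.e. T_m/T_H = T_C/T_m, so T_m = √(T_H·T_C) = √(872.15 × 332.00) = 538.1 K.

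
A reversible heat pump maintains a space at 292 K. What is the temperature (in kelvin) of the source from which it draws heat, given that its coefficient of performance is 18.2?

T_C ≈ 276.0 K

COP_HP = T_H/(T_H − T_C) ⇒ T_C = T_H·(COP_HP − 1)/COP_HP = 292.00 × (18.2 − 1)/18.2 = 276.0 K.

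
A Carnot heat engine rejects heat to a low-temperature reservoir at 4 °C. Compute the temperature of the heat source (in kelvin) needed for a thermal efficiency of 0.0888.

T_H ≈ 304 K

T_C = 4 °C → 4 + 273.15 = 277.15 K.
From η = 1 − T_C/T_H, solving for T_H gives T_H = T_C/(1 − η) = 277.15/(1 − 0.0888) = 304 K.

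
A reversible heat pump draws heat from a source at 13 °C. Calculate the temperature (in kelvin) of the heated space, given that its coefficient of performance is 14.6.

T_H ≈ 307 K

T_C = 13 °C → 13 + 273.15 = 286.15 K.
COP_HP = T_H/(T_H − T_C) ⇒ T_H = T_C·COP_HP/(COP_HP − 1) = 286.15 × 14.6/(14.6 − 1) = 307 K.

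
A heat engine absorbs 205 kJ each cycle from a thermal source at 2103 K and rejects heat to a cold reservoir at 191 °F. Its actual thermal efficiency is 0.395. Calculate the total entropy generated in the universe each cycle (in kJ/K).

ΔS_univ ≈ 0.246 kJ/K

T_C = 191 °F → (191 − 32) × 5/9 = 88.33 °C = 361.48 K.
W = η·Q_H = 0.395 × 205 = 80.98 kJ, so Q_C = Q_H − W = 124.0 kJ.
The hot reservoir loses entropy Q_H/T_H = 205/2103.00 = 0.09748 kJ/K; the cold reservoir gains Q_C/T_C = 124.0/361.48 = 0.3431 kJ/K.
ΔS_univ = −Q_H/T_H + Q_C/T_C = 0.246 kJ/K (> 0, since η = 0.395 < η_Carnot = 0.828).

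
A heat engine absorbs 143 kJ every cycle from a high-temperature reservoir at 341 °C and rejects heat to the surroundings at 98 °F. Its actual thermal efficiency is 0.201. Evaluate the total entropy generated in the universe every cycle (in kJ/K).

T_H = 341 °C → 341 + 273.15 = 614.15 K.
T_C = 98 °F → (98 − 32) × 5/9 = 36.67 °C = 309.82 K.
W = η·Q_H = 0.201 × 143 = 28.74 kJ, so Q_C = Q_H − W = 114.3 kJ.
Entropy balance on the reservoirs: −Q_H/T_H = -0.2328 kJ/K, +Q_C/T_C = 0.3688 kJ/K.
ΔS_univ = −Q_H/T_H + Q_C/T_C = 0.136 kJ/K (> 0, since η = 0.201 < η_Carnot = 0.496).

ΔS_univ ≈ 0.136 kJ/K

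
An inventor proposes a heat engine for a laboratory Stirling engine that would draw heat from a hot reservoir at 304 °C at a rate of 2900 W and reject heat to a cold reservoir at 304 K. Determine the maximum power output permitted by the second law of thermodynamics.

Ẇ_max ≈ 1370 W

T_H = 304 °C → 304 + 273.15 = 577.15 K.
No engine can exceed the Carnot limit: η_max = 1 − T_C/T_H = 1 − 304.00/577.15 = 0.4733.
W_max = η_max · Q_H = 0.4733 × 2900 = 1370 W.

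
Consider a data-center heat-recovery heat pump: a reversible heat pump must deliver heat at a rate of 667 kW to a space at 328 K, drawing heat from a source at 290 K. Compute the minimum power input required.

Ẇ_in ≈ 77.3 kW

For a reversible heat pump, COP_HP = T_H/(T_H − T_C) = 328.00/38.00 = 8.6316.
W = Q_H/COP_HP = 667/8.6316 = 77.3 kW.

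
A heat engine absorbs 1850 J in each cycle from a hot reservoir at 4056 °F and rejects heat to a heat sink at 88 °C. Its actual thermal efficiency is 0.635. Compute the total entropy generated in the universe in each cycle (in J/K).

T_H = 4056 °F → (4056 − 32) × 5/9 = 2235.56 °C = 2508.71 K.
T_C = 88 °C → 88 + 273.15 = 361.15 K.
W = η·Q_H = 0.635 × 1850 = 1175 J, so Q_C = Q_H − W = 675.2 J.
The hot reservoir loses entropy Q_H/T_H = 1850/2508.71 = 0.7374 J/K; the cold reservoir gains Q_C/T_C = 675.2/361.15 = 1.870 J/K.
ΔS_univ = −Q_H/T_H + Q_C/T_C = 1.13 J/K (> 0, since η = 0.635 < η_Carnot = 0.856).

ΔS_univ ≈ 1.13 J/K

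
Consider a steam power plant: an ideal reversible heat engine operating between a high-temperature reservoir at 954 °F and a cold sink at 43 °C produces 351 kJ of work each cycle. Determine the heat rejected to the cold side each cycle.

Q_C ≈ 236 kJ

T_H = 954 °F → (954 − 32) × 5/9 = 512.22 °C = 785.37 K.
T_C = 43 °C → 43 + 273.15 = 316.15 K.
η_rev = 1 − T_C/T_H = 1 − 316.15/785.37 = 0.5975.
Since Q_C/Q_H = T_C/T_H and Q_H = W/η, Q_C = W·T_C/(T_H − T_C) = 351 × 316.15/469.22 = 236 kJ.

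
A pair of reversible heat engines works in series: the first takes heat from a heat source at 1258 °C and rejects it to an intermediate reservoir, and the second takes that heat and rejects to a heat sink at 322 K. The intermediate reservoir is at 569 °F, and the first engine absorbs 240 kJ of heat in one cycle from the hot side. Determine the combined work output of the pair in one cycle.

T_H = 1258 °C → 1258 + 273.15 = 1531.15 K.
Two reversible stages in series are equivalent to a single Carnot engine between T_H and T_C, so η_total = 1 − T_C/T_H = 1 − 322.00/1531.15 = 0.7897.
W_total = η_total · Q_H = 0.7897 × 240 = 190 kJ.

W_total ≈ 190 kJ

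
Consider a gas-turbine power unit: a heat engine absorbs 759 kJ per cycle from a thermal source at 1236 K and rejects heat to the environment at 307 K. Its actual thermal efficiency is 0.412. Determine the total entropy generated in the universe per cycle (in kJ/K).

ΔS_univ ≈ 0.840 kJ/K

W = η·Q_H = 0.412 × 759 = 312.7 kJ, so Q_C = Q_H − W = 446.3 kJ.
The hot reservoir loses entropy Q_H/T_H = 759/1236.00 = 0.6141 kJ/K; the cold reservoir gains Q_C/T_C = 446.3/307.00 = 1.454 kJ/K.
ΔS_univ = −Q_H/T_H + Q_C/T_C = 0.840 kJ/K (> 0, since η = 0.412 < η_Carnot = 0.752).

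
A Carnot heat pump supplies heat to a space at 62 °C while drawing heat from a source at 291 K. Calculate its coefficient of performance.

COP_HP ≈ 7.59

T_H = 62 °C → 62 + 273.15 = 335.15 K.
For a reversible heat pump, COP_HP = T_H/(T_H − T_C) = 335.15/(335.15 − 291.00) = 7.59.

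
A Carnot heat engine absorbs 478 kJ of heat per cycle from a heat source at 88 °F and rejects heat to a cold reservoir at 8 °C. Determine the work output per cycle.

T_H = 88 °F → (88 − 32) × 5/9 = 31.11 °C = 304.26 K.
T_C = 8 °C → 8 + 273.15 = 281.15 K.
The Carnot efficiency is η = 1 − T_C/T_H = 1 − 281.15/304.26 = 0.0760.
W = η·Q_H = 0.0760 × 478 = 36.3 kJ.

W ≈ 36.3 kJ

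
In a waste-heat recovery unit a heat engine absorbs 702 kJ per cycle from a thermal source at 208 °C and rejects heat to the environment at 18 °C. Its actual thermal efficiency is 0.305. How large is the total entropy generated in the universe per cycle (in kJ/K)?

T_H = 208 °C → 208 + 273.15 = 481.15 K.
T_C = 18 °C → 18 + 273.15 = 291.15 K.
W = η·Q_H = 0.305 × 702 = 214.1 kJ, so Q_C = Q_H − W = 487.9 kJ.
Entropy balance on the reservoirs: −Q_H/T_H = -1.459 kJ/K, +Q_C/T_C = 1.676 kJ/K.
ΔS_univ = −Q_H/T_H + Q_C/T_C = 0.217 kJ/K (> 0, since η = 0.305 < η_Carnot = 0.395).

ΔS_univ ≈ 0.217 kJ/K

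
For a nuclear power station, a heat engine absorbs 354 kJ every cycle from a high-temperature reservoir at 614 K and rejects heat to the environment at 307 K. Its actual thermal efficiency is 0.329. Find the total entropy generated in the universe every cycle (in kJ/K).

ΔS_univ ≈ 0.1972 kJ/K

W = η·Q_H = 0.329 × 354 = 116.5 kJ, so Q_C = Q_H − W = 237.5 kJ.
The hot reservoir loses entropy Q_H/T_H = 354/614.00 = 0.5765 kJ/K; the cold reservoir gains Q_C/T_C = 237.5/307.00 = 0.7737 kJ/K.
ΔS_univ = −Q_H/T_H + Q_C/T_C = 0.1972 kJ/K (> 0, since η = 0.329 < η_Carnot = 0.500).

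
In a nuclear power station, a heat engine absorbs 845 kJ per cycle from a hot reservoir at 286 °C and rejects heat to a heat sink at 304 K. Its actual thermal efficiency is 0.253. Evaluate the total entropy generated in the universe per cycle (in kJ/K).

T_H = 286 °C → 286 + 273.15 = 559.15 K.
W = η·Q_H = 0.253 × 845 = 213.8 kJ, so Q_C = Q_H − W = 631.2 kJ.
The hot reservoir loses entropy Q_H/T_H = 845/559.15 = 1.511 kJ/K; the cold reservoir gains Q_C/T_C = 631.2/304.00 = 2.076 kJ/K.
ΔS_univ = −Q_H/T_H + Q_C/T_C = 0.5651 kJ/K (> 0, since η = 0.253 < η_Carnot = 0.456).

ΔS_univ ≈ 0.5651 kJ/K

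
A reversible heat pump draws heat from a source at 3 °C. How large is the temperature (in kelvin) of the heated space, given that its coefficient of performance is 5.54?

T_C = 3 °C → 3 + 273.15 = 276.15 K.
COP_HP = T_H/(T_H − T_C) ⇒ T_H = T_C·COP_HP/(COP_HP − 1) = 276.15 × 5.54/(5.54 − 1) = 337.0 K.

T_H ≈ 337.0 K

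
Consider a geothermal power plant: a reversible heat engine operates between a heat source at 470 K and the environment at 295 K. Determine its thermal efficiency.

The Carnot efficiency is η = 1 − T_C/T_H = 1 − 295.00/470.00 = 0.3723.

η ≈ 0.3723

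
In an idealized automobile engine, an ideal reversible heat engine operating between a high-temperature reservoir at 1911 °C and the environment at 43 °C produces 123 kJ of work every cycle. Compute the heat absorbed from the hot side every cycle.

Q_H ≈ 144 kJ

T_H = 1911 °C → 1911 + 273.15 = 2184.15 K.
T_C = 43 °C → 43 + 273.15 = 316.15 K.
For a reversible engine, η = 1 − T_C/T_H = 1 − 316.15/2184.15 = 0.8553.
Q_H = W/η = 123/0.8553 = 144 kJ.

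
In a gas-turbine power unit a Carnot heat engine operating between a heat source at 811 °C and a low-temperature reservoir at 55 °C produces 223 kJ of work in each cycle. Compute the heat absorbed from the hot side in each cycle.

T_H = 811 °C → 811 + 273.15 = 1084.15 K.
T_C = 55 °C → 55 + 273.15 = 328.15 K.
η_rev = 1 − T_C/T_H = 1 − 328.15/1084.15 = 0.6973.
Q_H = W/η = 223/0.6973 = 320 kJ.

Q_H ≈ 320 kJ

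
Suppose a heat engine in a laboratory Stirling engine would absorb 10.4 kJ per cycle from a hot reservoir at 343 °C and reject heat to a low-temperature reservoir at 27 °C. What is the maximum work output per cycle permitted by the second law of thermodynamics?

T_H = 343 °C → 343 + 273.15 = 616.15 K.
T_C = 27 °C → 27 + 273.15 = 300.15 K.
The second-law ceiling is the Carnot efficiency, η_max = 1 − T_C/T_H = 1 − 300.15/616.15 = 0.5129.
W_max = η_max · Q_H = 0.5129 × 10.4 = 5.33 kJ.

W_max ≈ 5.33 kJ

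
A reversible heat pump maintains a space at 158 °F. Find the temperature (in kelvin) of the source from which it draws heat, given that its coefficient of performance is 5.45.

T_C ≈ 280.2 K

T_H = 158 °F → (158 − 32) × 5/9 = 70.00 °C = 343.15 K.
COP_HP = T_H/(T_H − T_C) ⇒ T_C = T_H·(COP_HP − 1)/COP_HP = 343.15 × (5.45 − 1)/5.45 = 280.2 K.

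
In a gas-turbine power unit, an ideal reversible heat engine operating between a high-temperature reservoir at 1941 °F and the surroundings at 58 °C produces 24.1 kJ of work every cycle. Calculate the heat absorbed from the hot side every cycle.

T_H = 1941 °F → (1941 − 32) × 5/9 = 1060.56 °C = 1333.71 K.
T_C = 58 °C → 58 + 273.15 = 331.15 K.
Since the cycle is reversible, η = 1 − T_C/T_H = 1 − 331.15/1333.71 = 0.7517.
Q_H = W/η = 24.1/0.7517 = 32.1 kJ.

Q_H ≈ 32.1 kJ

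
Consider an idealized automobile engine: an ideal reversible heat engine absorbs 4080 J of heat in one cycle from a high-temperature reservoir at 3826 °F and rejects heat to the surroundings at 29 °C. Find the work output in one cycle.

T_H = 3826 °F → (3826 − 32) × 5/9 = 2107.78 °C = 2380.93 K.
T_C = 29 °C → 29 + 273.15 = 302.15 K.
Since the cycle is reversible, η = 1 − T_C/T_H = 1 − 302.15/2380.93 = 0.8731.
W = η·Q_H = 0.8731 × 4080 = 3562 J.

W ≈ 3562 J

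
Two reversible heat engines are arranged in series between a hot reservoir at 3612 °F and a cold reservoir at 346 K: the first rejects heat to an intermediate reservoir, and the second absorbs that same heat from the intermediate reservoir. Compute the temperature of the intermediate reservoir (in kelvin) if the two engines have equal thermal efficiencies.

T_H = 3612 °F → (3612 − 32) × 5/9 = 1988.89 °C = 2262.04 K.
Equal efficiencies require 1 − T_m/T_H = 1 − T_C/T_m, i.e. T_m/T_H = T_C/T_m, so T_m = √(T_H·T_C) = √(2262.04 × 346.00) = 885 K.

T_m ≈ 885 K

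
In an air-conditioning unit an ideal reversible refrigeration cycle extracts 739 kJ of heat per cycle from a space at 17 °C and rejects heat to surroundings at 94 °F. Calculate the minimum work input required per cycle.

T_H = 94 °F → (94 − 32) × 5/9 = 34.44 °C = 307.59 K.
T_C = 17 °C → 17 + 273.15 = 290.15 K.
The reversible coefficient of performance is COP_R = T_C/(T_H − T_C) = 290.15/17.44 = 16.6328.
W = Q_C/COP_R = 739/16.6328 = 44.43 kJ.

W_in ≈ 44.43 kJ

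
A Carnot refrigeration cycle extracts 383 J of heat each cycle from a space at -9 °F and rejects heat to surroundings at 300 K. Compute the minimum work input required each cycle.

T_C = -9 °F → (-9 − 32) × 5/9 = -22.78 °C = 250.37 K.
Carnot COP: COP_R = T_C/(T_H − T_C) = 250.37/49.63 = 5.0450.
W = Q_C/COP_R = 383/5.0450 = 75.92 J.

W_in ≈ 75.92 J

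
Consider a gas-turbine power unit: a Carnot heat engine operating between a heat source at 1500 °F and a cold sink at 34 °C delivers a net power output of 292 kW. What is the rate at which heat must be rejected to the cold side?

Q̇_C ≈ 115 kW

T_H = 1500 °F → (1500 − 32) × 5/9 = 815.56 °C = 1088.71 K.
T_C = 34 °C → 34 + 273.15 = 307.15 K.
η_rev = 1 − T_C/T_H = 1 − 307.15/1088.71 = 0.7179.
Since Q_C/Q_H = T_C/T_H and Q_H = W/η, Q_C = W·T_C/(T_H − T_C) = 292 × 307.15/781.56 = 115 kW.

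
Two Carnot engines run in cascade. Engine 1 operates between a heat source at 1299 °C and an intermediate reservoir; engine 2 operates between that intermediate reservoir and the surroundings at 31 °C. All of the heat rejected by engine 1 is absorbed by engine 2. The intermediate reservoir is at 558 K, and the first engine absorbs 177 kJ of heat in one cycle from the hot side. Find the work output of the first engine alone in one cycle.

W₁ ≈ 114 kJ

T_H = 1299 °C → 1299 + 273.15 = 1572.15 K.
T_C = 31 °C → 31 + 273.15 = 304.15 K.
First-stage efficiency η₁ = 1 − T_m/T_H = 1 − 558.00/1572.15 = 0.6451.
W₁ = η₁·Q_H = 0.6451 × 177 = 114 kJ.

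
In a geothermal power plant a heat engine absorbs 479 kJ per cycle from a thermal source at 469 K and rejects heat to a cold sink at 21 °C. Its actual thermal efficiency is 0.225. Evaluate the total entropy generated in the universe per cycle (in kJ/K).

ΔS_univ ≈ 0.241 kJ/K

T_C = 21 °C → 21 + 273.15 = 294.15 K.
W = η·Q_H = 0.225 × 479 = 107.8 kJ, so Q_C = Q_H − W = 371.2 kJ.
The hot reservoir loses entropy Q_H/T_H = 479/469.00 = 1.021 kJ/K; the cold reservoir gains Q_C/T_C = 371.2/294.15 = 1.262 kJ/K.
ΔS_univ = −Q_H/T_H + Q_C/T_C = 0.241 kJ/K (> 0, since η = 0.225 < η_Carnot = 0.373).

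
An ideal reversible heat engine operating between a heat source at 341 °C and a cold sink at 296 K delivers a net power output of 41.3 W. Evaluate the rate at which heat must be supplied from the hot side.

Q̇_H ≈ 79.7 W

T_H = 341 °C → 341 + 273.15 = 614.15 K.
η_rev = 1 − T_C/T_H = 1 − 296.00/614.15 = 0.5180.
Q_H = W/η = 41.3/0.5180 = 79.7 W.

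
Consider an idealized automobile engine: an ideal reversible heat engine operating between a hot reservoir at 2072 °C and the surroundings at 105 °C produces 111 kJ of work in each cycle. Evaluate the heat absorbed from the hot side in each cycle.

T_H = 2072 °C → 2072 + 273.15 = 2345.15 K.
T_C = 105 °C → 105 + 273.15 = 378.15 K.
η_rev = 1 − T_C/T_H = 1 − 378.15/2345.15 = 0.8388.
Q_H = W/η = 111/0.8388 = 132 kJ.

Q_H ≈ 132 kJ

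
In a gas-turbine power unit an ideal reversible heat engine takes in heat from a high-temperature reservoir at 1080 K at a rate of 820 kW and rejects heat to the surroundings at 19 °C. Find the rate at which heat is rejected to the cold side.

Q̇_C ≈ 222 kW

T_C = 19 °C → 19 + 273.15 = 292.15 K.
The Carnot efficiency is η = 1 − T_C/T_H = 1 − 292.15/1080.00 = 0.7295.
For a reversible cycle Q_C/Q_H = T_C/T_H, so Q_C = 820 × 292.15/1080.00 = 222 kW.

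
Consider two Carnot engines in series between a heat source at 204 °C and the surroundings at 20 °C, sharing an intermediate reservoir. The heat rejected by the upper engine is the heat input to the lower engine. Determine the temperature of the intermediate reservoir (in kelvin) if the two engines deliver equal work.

T_m ≈ 385 K

T_H = 204 °C → 204 + 273.15 = 477.15 K.
T_C = 20 °C → 20 + 273.15 = 293.15 K.
For reversible stages Q_m = Q_H·(T_m/T_H). Setting W₁ = Q_H(1 − T_m/T_H) equal to W₂ = Q_m(1 − T_C/T_m) = Q_H·(T_m − T_C)/T_H gives T_H − T_m = T_m − T_C, so T_m = (T_H + T_C)/2 = (477.15 + 293.15)/2 = 385 K.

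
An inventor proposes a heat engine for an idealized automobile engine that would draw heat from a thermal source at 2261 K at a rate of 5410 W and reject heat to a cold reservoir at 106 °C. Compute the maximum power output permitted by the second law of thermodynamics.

Ẇ_max ≈ 4503 W

T_C = 106 °C → 106 + 273.15 = 379.15 K.
The second-law ceiling is the Carnot efficiency, η_max = 1 − T_C/T_H = 1 − 379.15/2261.00 = 0.8323.
W_max = η_max · Q_H = 0.8323 × 5410 = 4503 W.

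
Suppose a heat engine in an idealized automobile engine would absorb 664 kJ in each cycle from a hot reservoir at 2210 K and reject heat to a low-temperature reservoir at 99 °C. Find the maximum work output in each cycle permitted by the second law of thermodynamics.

T_C = 99 °C → 99 + 273.15 = 372.15 K.
The upper bound on efficiency is η_max = 1 − T_C/T_H = 1 − 372.15/2210.00 = 0.8316.
W_max = η_max · Q_H = 0.8316 × 664 = 552.2 kJ.

W_max ≈ 552.2 kJ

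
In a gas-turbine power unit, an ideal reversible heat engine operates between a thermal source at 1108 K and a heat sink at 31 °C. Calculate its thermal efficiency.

η ≈ 0.725

T_C = 31 °C → 31 + 273.15 = 304.15 K.
For a reversible engine, η = 1 − T_C/T_H = 1 − 304.15/1108.00 = 0.725.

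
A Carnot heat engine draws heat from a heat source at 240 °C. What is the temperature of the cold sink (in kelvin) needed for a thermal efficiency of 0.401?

T_H = 240 °C → 240 + 273.15 = 513.15 K.
From η = 1 − T_C/T_H, T_C = T_H·(1 − η) = 513.15 × (1 − 0.401) = 307 K.

T_C ≈ 307 K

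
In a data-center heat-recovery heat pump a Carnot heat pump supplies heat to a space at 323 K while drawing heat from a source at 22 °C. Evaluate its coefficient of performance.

COP_HP ≈ 11.6

T_C = 22 °C → 22 + 273.15 = 295.15 K.
For a reversible heat pump, COP_HP = T_H/(T_H − T_C) = 323.00/(323.00 − 295.15) = 11.6.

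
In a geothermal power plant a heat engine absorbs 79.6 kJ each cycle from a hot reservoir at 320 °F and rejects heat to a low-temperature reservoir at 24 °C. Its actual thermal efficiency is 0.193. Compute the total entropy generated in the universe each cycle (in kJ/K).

T_H = 320 °F → (320 − 32) × 5/9 = 160.00 °C = 433.15 K.
T_C = 24 °C → 24 + 273.15 = 297.15 K.
W = η·Q_H = 0.193 × 79.6 = 15.36 kJ, so Q_C = Q_H − W = 64.24 kJ.
Reservoir entropy changes: ΔS_H = −Q_H/T_H = −79.6/433.15 = -0.1838 kJ/K and ΔS_C = +Q_C/T_C = 64.24/297.15 = 0.2162 kJ/K.
ΔS_univ = −Q_H/T_H + Q_C/T_C = 0.03241 kJ/K (> 0, since η = 0.193 < η_Carnot = 0.314).

ΔS_univ ≈ 0.03241 kJ/K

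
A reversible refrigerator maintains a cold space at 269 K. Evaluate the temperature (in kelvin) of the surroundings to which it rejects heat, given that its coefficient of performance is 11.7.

COP_R = T_C/(T_H − T_C) ⇒ T_H = T_C·(1 + 1/COP_R) = 269.00 × (1 + 1/11.7) = 292.0 K.

T_H ≈ 292.0 K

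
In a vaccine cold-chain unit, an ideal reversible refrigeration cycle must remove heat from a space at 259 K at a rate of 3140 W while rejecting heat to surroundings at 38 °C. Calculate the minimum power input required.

Ẇ_in ≈ 632 W

T_H = 38 °C → 38 + 273.15 = 311.15 K.
COP_R = T_C/(T_H − T_C) = 259.00/52.15 = 4.9664.
W = Q_C/COP_R = 3140/4.9664 = 632 W.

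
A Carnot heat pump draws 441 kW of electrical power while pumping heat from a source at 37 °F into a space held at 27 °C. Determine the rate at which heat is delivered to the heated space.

Q̇_H ≈ 5460 kW

T_H = 27 °C → 27 + 273.15 = 300.15 K.
T_C = 37 °F → (37 − 32) × 5/9 = 2.78 °C = 275.93 K.
For a reversible heat pump, COP_HP = T_H/(T_H − T_C) = 300.15/24.22 = 12.3915.
Q_H = COP_HP · W = 12.3915 × 441 = 5460 kW.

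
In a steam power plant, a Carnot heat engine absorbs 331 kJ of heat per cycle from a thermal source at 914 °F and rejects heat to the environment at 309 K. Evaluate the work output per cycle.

W ≈ 197 kJ

T_H = 914 °F → (914 − 32) × 5/9 = 490.00 °C = 763.15 K.
The Carnot efficiency is η = 1 − T_C/T_H = 1 − 309.00/763.15 = 0.5951.
W = η·Q_H = 0.5951 × 331 = 197 kJ.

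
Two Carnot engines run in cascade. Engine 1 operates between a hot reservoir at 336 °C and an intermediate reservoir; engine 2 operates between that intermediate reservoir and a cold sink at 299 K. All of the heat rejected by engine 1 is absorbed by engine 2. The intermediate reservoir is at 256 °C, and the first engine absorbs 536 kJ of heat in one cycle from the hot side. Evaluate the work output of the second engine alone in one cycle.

T_H = 336 °C → 336 + 273.15 = 609.15 K.
T_m = 256 °C → 256 + 273.15 = 529.15 K.
Heat entering the second stage: Q_m = Q_H·(T_m/T_H) = 536 × 529.15/609.15 = 466 kJ.
Second-stage efficiency η₂ = 1 − T_C/T_m = 1 − 299.00/529.15 = 0.4349, so W₂ = η₂·Q_m = 203 kJ.

W₂ ≈ 203 kJ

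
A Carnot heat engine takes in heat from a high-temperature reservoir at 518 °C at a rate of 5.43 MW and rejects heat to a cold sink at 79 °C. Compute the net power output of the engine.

Ẇ ≈ 3.01 MW

T_H = 518 °C → 518 + 273.15 = 791.15 K.
T_C = 79 °C → 79 + 273.15 = 352.15 K.
Since the cycle is reversible, η = 1 − T_C/T_H = 1 − 352.15/791.15 = 0.5549.
W = η·Q_H = 0.5549 × 5.43 = 3.01 MW.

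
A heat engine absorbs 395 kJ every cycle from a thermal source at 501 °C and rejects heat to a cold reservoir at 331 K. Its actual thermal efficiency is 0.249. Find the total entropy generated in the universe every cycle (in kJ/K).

ΔS_univ ≈ 0.3860 kJ/K

T_H = 501 °C → 501 + 273.15 = 774.15 K.
W = η·Q_H = 0.249 × 395 = 98.36 kJ, so Q_C = Q_H − W = 296.6 kJ.
Reservoir entropy changes: ΔS_H = −Q_H/T_H = −395/774.15 = -0.5102 kJ/K and ΔS_C = +Q_C/T_C = 296.6/331.00 = 0.8962 kJ/K.
ΔS_univ = −Q_H/T_H + Q_C/T_C = 0.3860 kJ/K (> 0, since η = 0.249 < η_Carnot = 0.572).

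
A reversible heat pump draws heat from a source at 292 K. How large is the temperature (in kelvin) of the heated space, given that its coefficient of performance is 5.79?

COP_HP = T_H/(T_H − T_C) ⇒ T_H = T_C·COP_HP/(COP_HP − 1) = 292.00 × 5.79/(5.79 − 1) = 353 K.

T_H ≈ 353 K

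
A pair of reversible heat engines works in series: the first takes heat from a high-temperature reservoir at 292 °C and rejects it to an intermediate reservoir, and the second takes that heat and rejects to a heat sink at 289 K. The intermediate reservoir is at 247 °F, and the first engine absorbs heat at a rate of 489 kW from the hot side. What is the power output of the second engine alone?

T_H = 292 °C → 292 + 273.15 = 565.15 K.
T_m = 247 °F → (247 − 32) × 5/9 = 119.44 °C = 392.59 K.
Heat entering the second stage: Q_m = Q_H·(T_m/T_H) = 489 × 392.59/565.15 = 340 kW.
Second-stage efficiency η₂ = 1 − T_C/T_m = 1 − 289.00/392.59 = 0.2639, so W₂ = η₂·Q_m = 89.6 kW.

Ẇ₂ ≈ 89.6 kW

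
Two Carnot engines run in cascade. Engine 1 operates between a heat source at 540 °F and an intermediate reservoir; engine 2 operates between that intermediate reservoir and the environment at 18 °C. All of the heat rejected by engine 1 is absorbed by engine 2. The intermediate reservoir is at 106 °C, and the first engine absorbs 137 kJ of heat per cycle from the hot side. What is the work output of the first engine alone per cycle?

W₁ ≈ 43.5 kJ

T_H = 540 °F → (540 − 32) × 5/9 = 282.22 °C = 555.37 K.
T_C = 18 °C → 18 + 273.15 = 291.15 K.
T_m = 106 °C → 106 + 273.15 = 379.15 K.
First-stage efficiency η₁ = 1 − T_m/T_H = 1 − 379.15/555.37 = 0.3173.
W₁ = η₁·Q_H = 0.3173 × 137 = 43.5 kJ.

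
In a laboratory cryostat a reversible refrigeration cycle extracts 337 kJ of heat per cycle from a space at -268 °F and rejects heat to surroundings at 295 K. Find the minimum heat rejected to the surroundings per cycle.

T_C = -268 °F → (-268 − 32) × 5/9 = -166.67 °C = 106.48 K.
For a reversible cycle Q_H/Q_C = T_H/T_C, so Q_H = Q_C·T_H/T_C = 337 × 295.00/106.48 = 934 kJ.

Q_H ≈ 934 kJ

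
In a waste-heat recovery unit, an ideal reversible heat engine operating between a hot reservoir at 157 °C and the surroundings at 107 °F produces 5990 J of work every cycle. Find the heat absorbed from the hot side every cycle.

Q_H ≈ 22300 J

T_H = 157 °C → 157 + 273.15 = 430.15 K.
T_C = 107 °F → (107 − 32) × 5/9 = 41.67 °C = 314.82 K.
Carnot efficiency: η = 1 − T_C/T_H = 1 − 314.82/430.15 = 0.2681.
Q_H = W/η = 5990/0.2681 = 22300 J.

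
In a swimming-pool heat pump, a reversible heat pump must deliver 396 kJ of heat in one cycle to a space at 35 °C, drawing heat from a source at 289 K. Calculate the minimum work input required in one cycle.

W_in ≈ 24.6 kJ

T_H = 35 °C → 35 + 273.15 = 308.15 K.
For a reversible heat pump, COP_HP = T_H/(T_H − T_C) = 308.15/19.15 = 16.0914.
W = Q_H/COP_HP = 396/16.0914 = 24.6 kJ.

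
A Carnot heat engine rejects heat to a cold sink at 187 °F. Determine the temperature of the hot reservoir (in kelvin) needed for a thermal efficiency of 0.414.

T_H ≈ 613 K

T_C = 187 °F → (187 − 32) × 5/9 = 86.11 °C = 359.26 K.
From η = 1 − T_C/T_H, solving for T_H gives T_H = T_C/(1 − η) = 359.26/(1 − 0.414) = 613 K.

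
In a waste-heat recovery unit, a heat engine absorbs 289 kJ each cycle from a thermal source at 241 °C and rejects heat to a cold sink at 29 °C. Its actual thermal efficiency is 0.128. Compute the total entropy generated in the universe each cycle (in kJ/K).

ΔS_univ ≈ 0.272 kJ/K

T_H = 241 °C → 241 + 273.15 = 514.15 K.
T_C = 29 °C → 29 + 273.15 = 302.15 K.
W = η·Q_H = 0.128 × 289 = 36.99 kJ, so Q_C = Q_H − W = 252.0 kJ.
Reservoir entropy changes: ΔS_H = −Q_H/T_H = −289/514.15 = -0.5621 kJ/K and ΔS_C = +Q_C/T_C = 252.0/302.15 = 0.8340 kJ/K.
ΔS_univ = −Q_H/T_H + Q_C/T_C = 0.272 kJ/K (> 0, since η = 0.128 < η_Carnot = 0.412).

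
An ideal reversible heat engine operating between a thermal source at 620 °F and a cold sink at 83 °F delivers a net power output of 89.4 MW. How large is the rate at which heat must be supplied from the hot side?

Q̇_H ≈ 180 MW

T_H = 620 °F → (620 − 32) × 5/9 = 326.67 °C = 599.82 K.
T_C = 83 °F → (83 − 32) × 5/9 = 28.33 °C = 301.48 K.
For a reversible engine, η = 1 − T_C/T_H = 1 − 301.48/599.82 = 0.4974.
Q_H = W/η = 89.4/0.4974 = 180 MW.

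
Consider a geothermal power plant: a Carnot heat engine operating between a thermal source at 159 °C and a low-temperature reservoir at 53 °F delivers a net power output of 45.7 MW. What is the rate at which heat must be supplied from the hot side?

Q̇_H ≈ 134 MW

T_H = 159 °C → 159 + 273.15 = 432.15 K.
T_C = 53 °F → (53 − 32) × 5/9 = 11.67 °C = 284.82 K.
Since the cycle is reversible, η = 1 − T_C/T_H = 1 − 284.82/432.15 = 0.3409.
Q_H = W/η = 45.7/0.3409 = 134 MW.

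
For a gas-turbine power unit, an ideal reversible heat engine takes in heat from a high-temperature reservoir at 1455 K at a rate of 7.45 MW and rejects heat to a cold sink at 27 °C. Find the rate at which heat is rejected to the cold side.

Q̇_C ≈ 1.537 MW

T_C = 27 °C → 27 + 273.15 = 300.15 K.
The Carnot efficiency is η = 1 − T_C/T_H = 1 − 300.15/1455.00 = 0.7937.
For a reversible cycle Q_C/Q_H = T_C/T_H, so Q_C = 7.45 × 300.15/1455.00 = 1.537 MW.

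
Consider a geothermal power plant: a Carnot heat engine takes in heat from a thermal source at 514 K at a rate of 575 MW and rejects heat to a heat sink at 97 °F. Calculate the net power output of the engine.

T_C = 97 °F → (97 − 32) × 5/9 = 36.11 °C = 309.26 K.
Since the cycle is reversible, η = 1 − T_C/T_H = 1 − 309.26/514.00 = 0.3983.
W = η·Q_H = 0.3983 × 575 = 229 MW.

Ẇ ≈ 229 MW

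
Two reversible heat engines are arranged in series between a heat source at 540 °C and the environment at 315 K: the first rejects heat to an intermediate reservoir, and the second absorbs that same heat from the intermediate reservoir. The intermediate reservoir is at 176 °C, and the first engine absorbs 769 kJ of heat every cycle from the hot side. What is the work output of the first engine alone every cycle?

W₁ ≈ 344 kJ

T_H = 540 °C → 540 + 273.15 = 813.15 K.
T_m = 176 °C → 176 + 273.15 = 449.15 K.
First-stage efficiency η₁ = 1 − T_m/T_H = 1 − 449.15/813.15 = 0.4476.
W₁ = η₁·Q_H = 0.4476 × 769 = 344 kJ.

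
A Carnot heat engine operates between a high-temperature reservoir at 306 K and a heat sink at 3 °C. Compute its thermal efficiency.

η ≈ 0.0975

T_C = 3 °C → 3 + 273.15 = 276.15 K.
η_rev = 1 − T_C/T_H = 1 − 276.15/306.00 = 0.0975.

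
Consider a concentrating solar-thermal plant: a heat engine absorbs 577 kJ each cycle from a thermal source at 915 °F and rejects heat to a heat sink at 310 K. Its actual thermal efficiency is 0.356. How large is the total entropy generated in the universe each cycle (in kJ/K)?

T_H = 915 °F → (915 − 32) × 5/9 = 490.56 °C = 763.71 K.
W = η·Q_H = 0.356 × 577 = 205.4 kJ, so Q_C = Q_H − W = 371.6 kJ.
The hot reservoir loses entropy Q_H/T_H = 577/763.71 = 0.7555 kJ/K; the cold reservoir gains Q_C/T_C = 371.6/310.00 = 1.199 kJ/K.
ΔS_univ = −Q_H/T_H + Q_C/T_C = 0.443 kJ/K (> 0, since η = 0.356 < η_Carnot = 0.594).

ΔS_univ ≈ 0.443 kJ/K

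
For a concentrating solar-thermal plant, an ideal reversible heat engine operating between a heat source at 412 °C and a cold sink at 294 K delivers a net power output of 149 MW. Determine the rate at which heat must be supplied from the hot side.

Q̇_H ≈ 261 MW

T_H = 412 °C → 412 + 273.15 = 685.15 K.
η_rev = 1 − T_C/T_H = 1 − 294.00/685.15 = 0.5709.
Q_H = W/η = 149/0.5709 = 261 MW.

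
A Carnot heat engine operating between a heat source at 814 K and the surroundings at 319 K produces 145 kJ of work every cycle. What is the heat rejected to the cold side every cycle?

For a reversible engine, η = 1 − T_C/T_H = 1 − 319.00/814.00 = 0.6081.
Since Q_C/Q_H = T_C/T_H and Q_H = W/η, Q_C = W·T_C/(T_H − T_C) = 145 × 319.00/495.00 = 93.44 kJ.

Q_C ≈ 93.44 kJ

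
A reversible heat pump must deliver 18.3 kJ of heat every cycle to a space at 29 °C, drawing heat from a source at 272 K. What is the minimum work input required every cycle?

W_in ≈ 1.826 kJ

T_H = 29 °C → 29 + 273.15 = 302.15 K.
The Carnot heat-pump COP is COP_HP = T_H/(T_H − T_C) = 302.15/30.15 = 10.0216.
W = Q_H/COP_HP = 18.3/10.0216 = 1.826 kJ.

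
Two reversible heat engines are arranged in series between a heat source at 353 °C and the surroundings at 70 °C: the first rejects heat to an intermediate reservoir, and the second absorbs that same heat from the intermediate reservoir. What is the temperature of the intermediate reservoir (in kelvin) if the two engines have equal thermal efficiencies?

T_m ≈ 464 K

T_H = 353 °C → 353 + 273.15 = 626.15 K.
T_C = 70 °C → 70 + 273.15 = 343.15 K.
Equal efficiencies require 1 − T_m/T_H = 1 − T_C/T_m, i.e. T_m/T_H = T_C/T_m, so T_m = √(T_H·T_C) = √(626.15 × 343.15) = 464 K.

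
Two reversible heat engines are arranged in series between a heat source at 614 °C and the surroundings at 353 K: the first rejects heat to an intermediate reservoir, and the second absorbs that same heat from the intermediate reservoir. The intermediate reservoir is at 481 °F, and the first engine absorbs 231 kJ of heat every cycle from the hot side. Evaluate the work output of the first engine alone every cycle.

T_H = 614 °C → 614 + 273.15 = 887.15 K.
T_m = 481 °F → (481 − 32) × 5/9 = 249.44 °C = 522.59 K.
First-stage efficiency η₁ = 1 − T_m/T_H = 1 − 522.59/887.15 = 0.4109.
W₁ = η₁·Q_H = 0.4109 × 231 = 94.9 kJ.

W₁ ≈ 94.9 kJ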